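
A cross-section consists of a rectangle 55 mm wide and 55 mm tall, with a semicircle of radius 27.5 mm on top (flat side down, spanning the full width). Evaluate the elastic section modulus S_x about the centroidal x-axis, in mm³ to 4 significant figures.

Split into non-overlapping primitives; take the origin at the lower-left of the bounding box.
Rectangular body: 55 × 55, A = 3 025 mm², y = 27.5 mm, Ī = 762 552 mm⁴.
Semicircular cap: semicircle r = 27.5, A = 1187.91 mm², y = 66.6714 mm, Ī = 62771.5 mm⁴.
Centroid: ȳ = ΣA·y / ΣA = 38.5451 mm.
Transfer each piece to the centroidal x-axis using Ī + A·d² with d = y − 38.5451:
  rectangular body: d = -11.0451 mm → contributes +1 131 587 mm⁴
  semicircular cap: d = 28.1262 mm → contributes +1 002 512 mm⁴
Total I = 2 134 100 mm⁴.
Extreme fibre distance c = 43.9549 mm; S = I/c = 48552.1 mm³.

S_x ≈ 4.855 × 10⁴ mm³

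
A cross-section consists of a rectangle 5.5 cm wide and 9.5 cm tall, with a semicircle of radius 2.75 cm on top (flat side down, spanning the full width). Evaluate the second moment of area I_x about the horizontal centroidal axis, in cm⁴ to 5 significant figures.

I_x ≈ 738.12 cm⁴

Treat the section as a set of non-overlapping primitives; coordinates are from the bounding-box lower-left.
Rectangular body: 5.5 × 9.5, A = 52.25 cm², y = 4.75 cm, Ī = 392.9635 cm⁴.
Semicircular cap: semicircle r = 2.75, A = 11.87915 cm², y = 10.66714 cm, Ī = 6.277155 cm⁴.
Centroid: ȳ = ΣA·y / ΣA = 5.846078 cm.
Transfer each piece to the horizontal centroidal axis using Ī + A·d² with d = y − 5.846078:
  rectangular body: d = -1.096078 cm → contributes +455.736 cm⁴
  semicircular cap: d = 4.821058 cm → contributes +282.3795 cm⁴
Total I = 738.1155 cm⁴.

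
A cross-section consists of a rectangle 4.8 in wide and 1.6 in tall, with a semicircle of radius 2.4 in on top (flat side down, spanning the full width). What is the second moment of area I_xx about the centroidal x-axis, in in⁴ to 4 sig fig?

I_xx ≈ 19.02 in⁴

Decompose the section into non-overlapping parts with the origin at the bottom-left of its bounding rectangle.
Rectangular body: 4.8 × 1.6, A = 7.68 in², y = 0.8 in, Ī = 1.6384 in⁴.
Semicircular cap: semicircle r = 2.4, A = 9.04779 in², y = 2.61859 in, Ī = 3.64147 in⁴.
Centroid: ȳ = ΣA·y / ΣA = 1.78365 in.
Transfer each piece to the centroidal x-axis using Ī + A·d² with d = y − 1.78365:
  rectangular body: d = -0.983647 in → contributes +9.06926 in⁴
  semicircular cap: d = 0.834945 in → contributes +9.94899 in⁴
Total I = 19.0183 in⁴.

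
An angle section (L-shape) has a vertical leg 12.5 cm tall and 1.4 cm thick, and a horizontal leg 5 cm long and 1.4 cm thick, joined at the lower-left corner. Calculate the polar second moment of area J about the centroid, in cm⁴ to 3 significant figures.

J ≈ 382 cm⁴

Split into non-overlapping primitives; take the origin at the lower-left of the bounding box.
Vertical leg: 1.4 × 12.5, A = 17.5 cm², y = 6.25 cm, Ī = 227.86 cm⁴.
Horizontal leg (remainder): 3.6 × 1.4, A = 5.04 cm², y = 0.7 cm, Ī = 0.8232 cm⁴.
Centroid: ȳ = ΣA·y / ΣA = 5.009 cm.
Transfer each piece to the centroidal x-axis using Ī + A·d² with d = y − 5.009:
  vertical leg: d = 1.241 cm → contributes +254.82 cm⁴
  horizontal leg (remainder): d = -4.309 cm → contributes +94.404 cm⁴
Total I = 349.22 cm⁴.
For the y-axis: x̄ = 1.259 cm.
Repeating about the centroidal y-axis gives I_y = 32.758 cm⁴.
Polar second moment: J = I_x + I_y = 381.98 cm⁴.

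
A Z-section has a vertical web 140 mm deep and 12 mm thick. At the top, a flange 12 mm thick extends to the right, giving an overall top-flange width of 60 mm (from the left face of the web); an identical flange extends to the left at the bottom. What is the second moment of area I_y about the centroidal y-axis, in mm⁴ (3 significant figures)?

Decompose the section into non-overlapping parts with the origin at the bottom-left of its bounding rectangle.
Web: 12 × 140, A = 1 680 mm², x = 54 mm, Ī = 20 160 mm⁴.
Top flange (beyond web): 48 × 12, A = 576 mm², x = 84 mm, Ī = 110 592 mm⁴.
Bottom flange (beyond web): 48 × 12, A = 576 mm², x = 24 mm, Ī = 110 592 mm⁴.
Centroid: x̄ = ΣA·x / ΣA = 54 mm.
Transfer each piece to the centroidal y-axis using Ī + A·d² with d = x − 54:
  web: d = 0 mm → contributes +20 160 mm⁴
  top flange (beyond web): d = 30 mm → contributes +628 992 mm⁴
  bottom flange (beyond web): d = -30 mm → contributes +628 992 mm⁴
Total I = 1 278 144 mm⁴.

I_y ≈ 1.28 × 10⁶ mm⁴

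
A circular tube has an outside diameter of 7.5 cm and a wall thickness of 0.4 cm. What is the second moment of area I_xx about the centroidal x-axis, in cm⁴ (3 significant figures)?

Break the section into simple shapes (no overlaps), measuring from the bottom-left corner of the bounding box.
Outer circle: ⌀7.5, A = 44.179 cm², y = 3.75 cm, Ī = 155.32 cm⁴.
Bore (subtracted): ⌀6.7, A = 35.257 cm², y = 3.75 cm, Ī = 98.917 cm⁴.
By symmetry the centroid is at mid-height, ȳ = 3.75 cm.
All pieces are centred on the centroidal x-axis, so I = ΣĪ (holes subtracted) = 56.399 cm⁴.

I_xx ≈ 56.4 cm⁴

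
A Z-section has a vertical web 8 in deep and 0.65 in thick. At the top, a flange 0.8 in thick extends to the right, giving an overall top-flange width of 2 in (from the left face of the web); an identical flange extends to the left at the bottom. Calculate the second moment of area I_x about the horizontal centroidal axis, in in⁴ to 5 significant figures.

I_x ≈ 55.842 in⁴

Treat the section as a set of non-overlapping primitives; coordinates are from the bounding-box lower-left.
Web: 0.65 × 8, A = 5.2 in², y = 4 in, Ī = 27.73333 in⁴.
Top flange (beyond web): 1.35 × 0.8, A = 1.08 in², y = 7.6 in, Ī = 0.0576 in⁴.
Bottom flange (beyond web): 1.35 × 0.8, A = 1.08 in², y = 0.4 in, Ī = 0.0576 in⁴.
Centroid: ȳ = ΣA·y / ΣA = 4 in.
Transfer each piece to the horizontal centroidal axis using Ī + A·d² with d = y − 4:
  web: d = 0 in → contributes +27.73333 in⁴
  top flange (beyond web): d = 3.6 in → contributes +14.0544 in⁴
  bottom flange (beyond web): d = -3.6 in → contributes +14.0544 in⁴
Total I = 55.84213 in⁴.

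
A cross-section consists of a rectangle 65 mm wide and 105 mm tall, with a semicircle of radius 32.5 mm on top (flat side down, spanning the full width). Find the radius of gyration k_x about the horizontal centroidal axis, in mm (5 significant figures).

Treat the section as a set of non-overlapping primitives; coordinates are from the bounding-box lower-left.
Rectangular body: 65 × 105, A = 6 825 mm², y = 52.5 mm, Ī = 6 270 469 mm⁴.
Semicircular cap: semicircle r = 32.5, A = 1659.154 mm², y = 118.7934 mm, Ī = 122451.9 mm⁴.
Centroid: ȳ = ΣA·y / ΣA = 65.46428 mm.
Transfer each piece to the horizontal centroidal axis using Ī + A·d² with d = y − 65.46428:
  rectangular body: d = -12.96428 mm → contributes +7 417 565 mm⁴
  semicircular cap: d = 53.32914 mm → contributes +4 841 081 mm⁴
Total I = 12 258 646 mm⁴.
Radius of gyration: k = √(I/A) = √(12 258 646 / 8484.154) = 38.01167 mm.

k_x ≈ 38.012 mm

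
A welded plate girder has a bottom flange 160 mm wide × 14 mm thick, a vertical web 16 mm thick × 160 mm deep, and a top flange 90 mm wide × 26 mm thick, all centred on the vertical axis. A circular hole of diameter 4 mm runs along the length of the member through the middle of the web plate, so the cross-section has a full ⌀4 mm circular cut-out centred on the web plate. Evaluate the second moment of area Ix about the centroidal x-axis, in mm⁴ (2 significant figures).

Ix ≈ 4.3 × 10⁷ mm⁴

Decompose the section into non-overlapping parts with the origin at the bottom-left of its bounding rectangle.
Bottom plate: 160 × 14, A = 2 240 mm², y = 7 mm, Ī = 36 587 mm⁴.
Web plate: 16 × 160, A = 2 560 mm², y = 94 mm, Ī = 5 461 333 mm⁴.
Top plate: 90 × 26, A = 2 340 mm², y = 187 mm, Ī = 131 820 mm⁴.
Hole (subtracted): ⌀4, A = 12.57 mm², y = 94 mm, Ī = 12.57 mm⁴.
Centroid: ȳ = ΣA·y / ΣA = 97.19 mm.
Transfer each piece to the centroidal x-axis using Ī + A·d² with d = y − 97.19:
  bottom plate: d = -90.19 mm → contributes +18 257 473 mm⁴
  web plate: d = -3.19 mm → contributes +5 487 392 mm⁴
  top plate: d = 89.81 mm → contributes +19 005 671 mm⁴
  hole: d = -3.19 mm → contributes −140.5 mm⁴
Total I = 42 750 396 mm⁴.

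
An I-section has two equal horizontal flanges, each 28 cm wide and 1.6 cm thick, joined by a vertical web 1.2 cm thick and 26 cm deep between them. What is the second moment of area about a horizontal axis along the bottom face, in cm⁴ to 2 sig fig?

I_base ≈ 4.5 × 10⁴ cm⁴

Treat the section as a set of non-overlapping primitives; coordinates are from the bounding-box lower-left.
Bottom flange: 28 × 1.6, A = 44.8 cm², y = 0.8 cm, Ī = 9.557 cm⁴.
Web: 1.2 × 26, A = 31.2 cm², y = 14.6 cm, Ī = 1 758 cm⁴.
Top flange: 28 × 1.6, A = 44.8 cm², y = 28.4 cm, Ī = 9.557 cm⁴.
Transfer each piece to a horizontal axis along the bottom face using Ī + A·d² with d = y − 0:
  bottom flange: d = 0.8 cm → contributes +38.23 cm⁴
  web: d = 14.6 cm → contributes +8 408 cm⁴
  top flange: d = 28.4 cm → contributes +36 143 cm⁴
Total I = 44 590 cm⁴.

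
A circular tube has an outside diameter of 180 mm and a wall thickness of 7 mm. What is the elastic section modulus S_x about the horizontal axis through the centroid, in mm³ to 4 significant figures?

S_x ≈ 1.584 × 10⁵ mm³

Treat the section as a set of non-overlapping primitives; coordinates are from the bounding-box lower-left.
Outer circle: ⌀180, A = 25446.9 mm², y = 90 mm, Ī = 51 529 974 mm⁴.
Bore (subtracted): ⌀166, A = 21642.4 mm², y = 90 mm, Ī = 37 273 678 mm⁴.
By symmetry the centroid is at mid-height, ȳ = 90 mm.
All pieces are centred on the horizontal axis through the centroid, so I = ΣĪ (holes subtracted) = 14 256 295 mm⁴.
Extreme fibre distance c = 90 mm; S = I/c = 158 403 mm³.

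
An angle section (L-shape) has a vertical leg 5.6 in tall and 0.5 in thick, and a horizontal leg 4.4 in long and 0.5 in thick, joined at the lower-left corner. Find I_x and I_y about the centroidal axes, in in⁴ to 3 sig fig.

I_x ≈ 14.8 in⁴, I_y ≈ 8.09 in⁴

Split into non-overlapping primitives; take the origin at the lower-left of the bounding box.
Vertical leg: 0.5 × 5.6, A = 2.8 in², y = 2.8 in, Ī = 7.3173 in⁴.
Horizontal leg (remainder): 3.9 × 0.5, A = 1.95 in², y = 0.25 in, Ī = 0.040625 in⁴.
Centroid: ȳ = ΣA·y / ΣA = 1.7532 in.
Transfer each piece to the centroidal x-axis using Ī + A·d² with d = y − 1.7532:
  vertical leg: d = 1.0468 in → contributes +10.386 in⁴
  horizontal leg (remainder): d = -1.5032 in → contributes +4.4466 in⁴
Total I = 14.832 in⁴.
For the y-axis: x̄ = 1.1532 in.
Repeating about the centroidal y-axis gives I_y = 8.0934 in⁴.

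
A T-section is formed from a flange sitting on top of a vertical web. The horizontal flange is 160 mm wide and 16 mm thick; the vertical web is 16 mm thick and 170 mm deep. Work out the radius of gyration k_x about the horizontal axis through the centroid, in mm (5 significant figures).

k_x ≈ 58.406 mm

Treat the section as a set of non-overlapping primitives; coordinates are from the bounding-box lower-left.
Flange: 160 × 16, A = 2 560 mm², y = 178 mm, Ī = 54613.33 mm⁴.
Web: 16 × 170, A = 2 720 mm², y = 85 mm, Ī = 6 550 667 mm⁴.
Centroid: ȳ = ΣA·y / ΣA = 130.0909 mm.
Transfer each piece to the horizontal axis through the centroid using Ī + A·d² with d = y − 130.0909:
  flange: d = 47.90909 mm → contributes +5 930 533 mm⁴
  web: d = -45.09091 mm → contributes +12 080 944 mm⁴
Total I = 18 011 476 mm⁴.
Radius of gyration: k = √(I/A) = √(18 011 476 / 5 280) = 58.40603 mm.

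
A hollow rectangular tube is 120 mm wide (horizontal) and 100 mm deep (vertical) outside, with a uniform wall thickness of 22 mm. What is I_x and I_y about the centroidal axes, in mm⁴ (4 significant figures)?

Treat the section as a set of non-overlapping primitives; coordinates are from the bounding-box lower-left.
Outer rectangle: 120 × 100, A = 12 000 mm², y = 50 mm, Ī = 10 000 000 mm⁴.
Inner void (subtracted): 76 × 56, A = 4 256 mm², y = 50 mm, Ī = 1 112 235 mm⁴.
By symmetry the centroid is at mid-height, ȳ = 50 mm.
All pieces are centred on the centroidal x-axis, so I = ΣĪ (holes subtracted) = 8 887 765 mm⁴.
Repeating about the centroidal y-axis gives I_y = 12 351 445 mm⁴.

I_x ≈ 8.888 × 10⁶ mm⁴, I_y ≈ 1.235 × 10⁷ mm⁴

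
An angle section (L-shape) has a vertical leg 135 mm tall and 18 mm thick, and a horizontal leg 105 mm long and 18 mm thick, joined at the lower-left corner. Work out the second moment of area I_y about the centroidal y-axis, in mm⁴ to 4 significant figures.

I_y ≈ 3.678 × 10⁶ mm⁴

Break the section into simple shapes (no overlaps), measuring from the bottom-left corner of the bounding box.
Vertical leg: 18 × 135, A = 2 430 mm², x = 9 mm, Ī = 65 610 mm⁴.
Horizontal leg (remainder): 87 × 18, A = 1 566 mm², x = 61.5 mm, Ī = 987 755 mm⁴.
Centroid: x̄ = ΣA·x / ΣA = 29.5743 mm.
Transfer each piece to the centroidal y-axis using Ī + A·d² with d = x − 29.5743:
  vertical leg: d = -20.5743 mm → contributes +1 094 236 mm⁴
  horizontal leg (remainder): d = 31.9257 mm → contributes +2 583 898 mm⁴
Total I = 3 678 134 mm⁴.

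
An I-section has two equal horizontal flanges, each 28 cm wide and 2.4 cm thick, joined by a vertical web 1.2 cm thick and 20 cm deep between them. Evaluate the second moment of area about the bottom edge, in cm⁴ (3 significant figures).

I_base ≈ 4.21 × 10⁴ cm⁴

Treat the section as a set of non-overlapping primitives; coordinates are from the bounding-box lower-left.
Bottom flange: 28 × 2.4, A = 67.2 cm², y = 1.2 cm, Ī = 32.256 cm⁴.
Web: 1.2 × 20, A = 24 cm², y = 12.4 cm, Ī = 800 cm⁴.
Top flange: 28 × 2.4, A = 67.2 cm², y = 23.6 cm, Ī = 32.256 cm⁴.
Transfer each piece to the base of the section using Ī + A·d² with d = y − 0:
  bottom flange: d = 1.2 cm → contributes +129.02 cm⁴
  web: d = 12.4 cm → contributes +4490.2 cm⁴
  top flange: d = 23.6 cm → contributes +37 460 cm⁴
Total I = 42 079 cm⁴.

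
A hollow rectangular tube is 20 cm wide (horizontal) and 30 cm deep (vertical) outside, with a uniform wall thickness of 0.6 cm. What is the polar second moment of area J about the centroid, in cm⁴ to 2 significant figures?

J ≈ 1.2 × 10⁴ cm⁴

Split into non-overlapping primitives; take the origin at the lower-left of the bounding box.
Outer rectangle: 20 × 30, A = 600 cm², y = 15 cm, Ī = 45 000 cm⁴.
Inner void (subtracted): 18.8 × 28.8, A = 541.4 cm², y = 15 cm, Ī = 37 424 cm⁴.
By symmetry the centroid is at mid-height, ȳ = 15 cm.
All pieces are centred on the centroidal x-axis, so I = ΣĪ (holes subtracted) = 7 576 cm⁴.
Repeating about the centroidal y-axis gives I_y = 4 053 cm⁴.
Polar second moment: J = I_x + I_y = 11 628 cm⁴.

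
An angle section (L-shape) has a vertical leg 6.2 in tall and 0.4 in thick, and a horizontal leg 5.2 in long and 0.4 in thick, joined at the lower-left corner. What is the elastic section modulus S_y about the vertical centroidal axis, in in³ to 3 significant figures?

Break the section into simple shapes (no overlaps), measuring from the bottom-left corner of the bounding box.
Vertical leg: 0.4 × 6.2, A = 2.48 in², x = 0.2 in, Ī = 0.033067 in⁴.
Horizontal leg (remainder): 4.8 × 0.4, A = 1.92 in², x = 2.8 in, Ī = 3.6864 in⁴.
Centroid: x̄ = ΣA·x / ΣA = 1.3345 in.
Transfer each piece to the vertical centroidal axis using Ī + A·d² with d = x − 1.3345:
  vertical leg: d = -1.1345 in → contributes +3.2253 in⁴
  horizontal leg (remainder): d = 1.4655 in → contributes +7.8097 in⁴
Total I = 11.035 in⁴.
Extreme fibre distance c = 3.8655 in; S = I/c = 2.8548 in³.

S_y ≈ 2.85 in³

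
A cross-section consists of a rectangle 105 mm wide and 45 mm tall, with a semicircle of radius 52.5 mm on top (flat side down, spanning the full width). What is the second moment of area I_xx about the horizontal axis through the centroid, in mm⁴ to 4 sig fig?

I_xx ≈ 6.162 × 10⁶ mm⁴

Decompose the section into non-overlapping parts with the origin at the bottom-left of its bounding rectangle.
Rectangular body: 105 × 45, A = 4 725 mm², y = 22.5 mm, Ī = 797 344 mm⁴.
Semicircular cap: semicircle r = 52.5, A = 4329.51 mm², y = 67.2817 mm, Ī = 833 814 mm⁴.
Centroid: ȳ = ΣA·y / ΣA = 43.9128 mm.
Transfer each piece to the horizontal axis through the centroid using Ī + A·d² with d = y − 43.9128:
  rectangular body: d = -21.4128 mm → contributes +2 963 801 mm⁴
  semicircular cap: d = 23.3689 mm → contributes +3 198 173 mm⁴
Total I = 6 161 974 mm⁴.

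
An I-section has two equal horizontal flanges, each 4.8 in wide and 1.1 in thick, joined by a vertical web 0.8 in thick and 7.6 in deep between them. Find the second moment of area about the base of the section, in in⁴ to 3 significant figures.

I_base ≈ 630 in⁴

Split into non-overlapping primitives; take the origin at the lower-left of the bounding box.
Bottom flange: 4.8 × 1.1, A = 5.28 in², y = 0.55 in, Ī = 0.5324 in⁴.
Web: 0.8 × 7.6, A = 6.08 in², y = 4.9 in, Ī = 29.265 in⁴.
Top flange: 4.8 × 1.1, A = 5.28 in², y = 9.25 in, Ī = 0.5324 in⁴.
Transfer each piece to the bottom edge using Ī + A·d² with d = y − 0:
  bottom flange: d = 0.55 in → contributes +2.1296 in⁴
  web: d = 4.9 in → contributes +175.25 in⁴
  top flange: d = 9.25 in → contributes +452.3 in⁴
Total I = 629.68 in⁴.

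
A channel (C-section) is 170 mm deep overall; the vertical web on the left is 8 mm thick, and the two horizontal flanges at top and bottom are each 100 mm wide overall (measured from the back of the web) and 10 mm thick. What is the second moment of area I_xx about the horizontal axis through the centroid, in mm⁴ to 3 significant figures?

Decompose the section into non-overlapping parts with the origin at the bottom-left of its bounding rectangle.
Web: 8 × 170, A = 1 360 mm², y = 85 mm, Ī = 3 275 333 mm⁴.
Top flange (beyond web): 92 × 10, A = 920 mm², y = 165 mm, Ī = 7666.7 mm⁴.
Bottom flange (beyond web): 92 × 10, A = 920 mm², y = 5 mm, Ī = 7666.7 mm⁴.
By symmetry the centroid is at mid-height, ȳ = 85 mm.
Transfer each piece to the horizontal axis through the centroid using Ī + A·d² with d = y − 85:
  web: d = 0 mm → contributes +3 275 333 mm⁴
  top flange (beyond web): d = 80 mm → contributes +5 895 667 mm⁴
  bottom flange (beyond web): d = -80 mm → contributes +5 895 667 mm⁴
Total I = 15 066 667 mm⁴.

I_xx ≈ 1.51 × 10⁷ mm⁴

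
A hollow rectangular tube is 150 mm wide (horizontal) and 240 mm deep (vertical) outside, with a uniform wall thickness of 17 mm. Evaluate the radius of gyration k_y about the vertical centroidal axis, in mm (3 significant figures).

k_y ≈ 58.0 mm

Split into non-overlapping primitives; take the origin at the lower-left of the bounding box.
Outer rectangle: 150 × 240, A = 36 000 mm², x = 75 mm, Ī = 67 500 000 mm⁴.
Inner void (subtracted): 116 × 206, A = 23 896 mm², x = 75 mm, Ī = 26 795 381 mm⁴.
By symmetry the centroid is at mid-width, x̄ = 75 mm.
All pieces are centred on the vertical centroidal axis, so I = ΣĪ (holes subtracted) = 40 704 619 mm⁴.
Radius of gyration: k = √(I/A) = √(40 704 619 / 12 104) = 57.991 mm.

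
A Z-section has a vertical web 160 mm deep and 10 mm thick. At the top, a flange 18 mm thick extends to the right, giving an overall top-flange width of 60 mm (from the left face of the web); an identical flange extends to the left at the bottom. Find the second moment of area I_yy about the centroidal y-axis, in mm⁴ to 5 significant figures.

I_yy ≈ 2.0083 × 10⁶ mm⁴

Break the section into simple shapes (no overlaps), measuring from the bottom-left corner of the bounding box.
Web: 10 × 160, A = 1 600 mm², x = 55 mm, Ī = 13333.33 mm⁴.
Top flange (beyond web): 50 × 18, A = 900 mm², x = 85 mm, Ī = 187 500 mm⁴.
Bottom flange (beyond web): 50 × 18, A = 900 mm², x = 25 mm, Ī = 187 500 mm⁴.
Centroid: x̄ = ΣA·x / ΣA = 55 mm.
Transfer each piece to the centroidal y-axis using Ī + A·d² with d = x − 55:
  web: d = 0 mm → contributes +13333.33 mm⁴
  top flange (beyond web): d = 30 mm → contributes +997 500 mm⁴
  bottom flange (beyond web): d = -30 mm → contributes +997 500 mm⁴
Total I = 2 008 333 mm⁴.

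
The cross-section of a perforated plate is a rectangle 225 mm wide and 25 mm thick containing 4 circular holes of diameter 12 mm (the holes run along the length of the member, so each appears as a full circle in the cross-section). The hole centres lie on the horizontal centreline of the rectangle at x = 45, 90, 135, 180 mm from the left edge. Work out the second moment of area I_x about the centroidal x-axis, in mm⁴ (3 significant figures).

I_x ≈ 2.89 × 10⁵ mm⁴

Treat the section as a set of non-overlapping primitives; coordinates are from the bounding-box lower-left.
Plate: 225 × 25, A = 5 625 mm², y = 12.5 mm, Ī = 292 969 mm⁴.
Hole 1 (subtracted): ⌀12, A = 113.1 mm², y = 12.5 mm, Ī = 1017.9 mm⁴.
Hole 2 (subtracted): ⌀12, A = 113.1 mm², y = 12.5 mm, Ī = 1017.9 mm⁴.
Hole 3 (subtracted): ⌀12, A = 113.1 mm², y = 12.5 mm, Ī = 1017.9 mm⁴.
Hole 4 (subtracted): ⌀12, A = 113.1 mm², y = 12.5 mm, Ī = 1017.9 mm⁴.
By symmetry the centroid is at mid-height, ȳ = 12.5 mm.
All pieces are centred on the centroidal x-axis, so I = ΣĪ (holes subtracted) = 288 897 mm⁴.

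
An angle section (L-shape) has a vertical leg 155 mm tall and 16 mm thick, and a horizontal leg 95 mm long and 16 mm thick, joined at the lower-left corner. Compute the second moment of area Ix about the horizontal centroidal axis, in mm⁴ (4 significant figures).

Ix ≈ 9.036 × 10⁶ mm⁴

Decompose the section into non-overlapping parts with the origin at the bottom-left of its bounding rectangle.
Vertical leg: 16 × 155, A = 2 480 mm², y = 77.5 mm, Ī = 4 965 167 mm⁴.
Horizontal leg (remainder): 79 × 16, A = 1 264 mm², y = 8 mm, Ī = 26965.3 mm⁴.
Centroid: ȳ = ΣA·y / ΣA = 54.0363 mm.
Transfer each piece to the horizontal centroidal axis using Ī + A·d² with d = y − 54.0363:
  vertical leg: d = 23.4637 mm → contributes +6 330 516 mm⁴
  horizontal leg (remainder): d = -46.0363 mm → contributes +2 705 815 mm⁴
Total I = 9 036 331 mm⁴.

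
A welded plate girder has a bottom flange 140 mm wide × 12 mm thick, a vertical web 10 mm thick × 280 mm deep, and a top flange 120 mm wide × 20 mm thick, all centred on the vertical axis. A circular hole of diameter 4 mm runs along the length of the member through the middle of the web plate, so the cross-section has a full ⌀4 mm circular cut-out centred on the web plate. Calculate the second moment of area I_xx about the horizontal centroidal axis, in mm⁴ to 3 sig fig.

Split into non-overlapping primitives; take the origin at the lower-left of the bounding box.
Bottom plate: 140 × 12, A = 1 680 mm², y = 6 mm, Ī = 20 160 mm⁴.
Web plate: 10 × 280, A = 2 800 mm², y = 152 mm, Ī = 18 293 333 mm⁴.
Top plate: 120 × 20, A = 2 400 mm², y = 302 mm, Ī = 80 000 mm⁴.
Hole (subtracted): ⌀4, A = 12.566 mm², y = 152 mm, Ī = 12.566 mm⁴.
Centroid: ȳ = ΣA·y / ΣA = 168.7 mm.
Transfer each piece to the horizontal centroidal axis using Ī + A·d² with d = y − 168.7:
  bottom plate: d = -162.7 mm → contributes +44 494 622 mm⁴
  web plate: d = -16.705 mm → contributes +19 074 686 mm⁴
  top plate: d = 133.3 mm → contributes +42 722 181 mm⁴
  hole: d = -16.705 mm → contributes −3519.3 mm⁴
Total I = 106 287 971 mm⁴.

I_xx ≈ 1.06 × 10⁸ mm⁴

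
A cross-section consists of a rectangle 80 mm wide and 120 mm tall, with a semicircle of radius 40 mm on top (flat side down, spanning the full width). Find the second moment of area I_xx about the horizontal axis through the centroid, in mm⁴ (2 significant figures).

I_xx ≈ 2.4 × 10⁷ mm⁴

Break the section into simple shapes (no overlaps), measuring from the bottom-left corner of the bounding box.
Rectangular body: 80 × 120, A = 9 600 mm², y = 60 mm, Ī = 11 520 000 mm⁴.
Semicircular cap: semicircle r = 40, A = 2 513 mm², y = 137 mm, Ī = 280 978 mm⁴.
Centroid: ȳ = ΣA·y / ΣA = 75.97 mm.
Transfer each piece to the horizontal axis through the centroid using Ī + A·d² with d = y − 75.97:
  rectangular body: d = -15.97 mm → contributes +13 968 750 mm⁴
  semicircular cap: d = 61.01 mm → contributes +9 634 515 mm⁴
Total I = 23 603 265 mm⁴.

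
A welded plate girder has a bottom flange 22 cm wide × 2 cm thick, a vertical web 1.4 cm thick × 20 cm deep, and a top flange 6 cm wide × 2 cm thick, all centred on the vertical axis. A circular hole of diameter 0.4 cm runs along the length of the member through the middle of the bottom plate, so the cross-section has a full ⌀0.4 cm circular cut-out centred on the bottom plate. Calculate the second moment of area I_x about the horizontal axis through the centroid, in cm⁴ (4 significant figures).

Decompose the section into non-overlapping parts with the origin at the bottom-left of its bounding rectangle.
Bottom plate: 22 × 2, A = 44 cm², y = 1 cm, Ī = 14.6667 cm⁴.
Web plate: 1.4 × 20, A = 28 cm², y = 12 cm, Ī = 933.333 cm⁴.
Top plate: 6 × 2, A = 12 cm², y = 23 cm, Ī = 4 cm⁴.
Hole (subtracted): ⌀0.4, A = 0.125664 cm², y = 1 cm, Ī = 0.00125664 cm⁴.
Centroid: ȳ = ΣA·y / ΣA = 7.81973 cm.
Transfer each piece to the horizontal axis through the centroid using Ī + A·d² with d = y − 7.81973:
  bottom plate: d = -6.81973 cm → contributes +2061.05 cm⁴
  web plate: d = 4.18027 cm → contributes +1422.62 cm⁴
  top plate: d = 15.1803 cm → contributes +2769.29 cm⁴
  hole: d = -6.81973 cm → contributes −5.84571 cm⁴
Total I = 6247.12 cm⁴.

I_x ≈ 6247 cm⁴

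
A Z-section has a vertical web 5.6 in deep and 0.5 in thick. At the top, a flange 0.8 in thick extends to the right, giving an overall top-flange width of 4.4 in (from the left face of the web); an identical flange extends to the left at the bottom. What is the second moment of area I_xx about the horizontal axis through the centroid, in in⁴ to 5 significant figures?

Break the section into simple shapes (no overlaps), measuring from the bottom-left corner of the bounding box.
Web: 0.5 × 5.6, A = 2.8 in², y = 2.8 in, Ī = 7.317333 in⁴.
Top flange (beyond web): 3.9 × 0.8, A = 3.12 in², y = 5.2 in, Ī = 0.1664 in⁴.
Bottom flange (beyond web): 3.9 × 0.8, A = 3.12 in², y = 0.4 in, Ī = 0.1664 in⁴.
Centroid: ȳ = ΣA·y / ΣA = 2.8 in.
Transfer each piece to the horizontal axis through the centroid using Ī + A·d² with d = y − 2.8:
  web: d = 0 in → contributes +7.317333 in⁴
  top flange (beyond web): d = 2.4 in → contributes +18.1376 in⁴
  bottom flange (beyond web): d = -2.4 in → contributes +18.1376 in⁴
Total I = 43.59253 in⁴.

I_xx ≈ 43.593 in⁴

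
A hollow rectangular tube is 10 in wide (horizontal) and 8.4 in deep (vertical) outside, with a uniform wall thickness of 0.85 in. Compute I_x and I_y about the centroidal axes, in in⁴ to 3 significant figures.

I_x ≈ 286 in⁴, I_y ≈ 381 in⁴

Break the section into simple shapes (no overlaps), measuring from the bottom-left corner of the bounding box.
Outer rectangle: 10 × 8.4, A = 84 in², y = 4.2 in, Ī = 493.92 in⁴.
Inner void (subtracted): 8.3 × 6.7, A = 55.61 in², y = 4.2 in, Ī = 208.03 in⁴.
By symmetry the centroid is at mid-height, ȳ = 4.2 in.
All pieces are centred on the centroidal x-axis, so I = ΣĪ (holes subtracted) = 285.89 in⁴.
Repeating about the centroidal y-axis gives I_y = 380.75 in⁴.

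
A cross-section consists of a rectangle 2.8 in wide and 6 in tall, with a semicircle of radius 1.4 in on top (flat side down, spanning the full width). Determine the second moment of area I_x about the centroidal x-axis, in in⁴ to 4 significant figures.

Treat the section as a set of non-overlapping primitives; coordinates are from the bounding-box lower-left.
Rectangular body: 2.8 × 6, A = 16.8 in², y = 3 in, Ī = 50.4 in⁴.
Semicircular cap: semicircle r = 1.4, A = 3.07876 in², y = 6.59418 in, Ī = 0.421642 in⁴.
Centroid: ȳ = ΣA·y / ΣA = 3.55666 in.
Transfer each piece to the centroidal x-axis using Ī + A·d² with d = y − 3.55666:
  rectangular body: d = -0.556655 in → contributes +55.6057 in⁴
  semicircular cap: d = 3.03752 in → contributes +28.828 in⁴
Total I = 84.4337 in⁴.

I_x ≈ 84.43 in⁴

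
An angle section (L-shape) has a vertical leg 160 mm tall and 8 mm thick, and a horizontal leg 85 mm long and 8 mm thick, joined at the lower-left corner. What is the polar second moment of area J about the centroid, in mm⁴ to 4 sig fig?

J ≈ 6.198 × 10⁶ mm⁴

Break the section into simple shapes (no overlaps), measuring from the bottom-left corner of the bounding box.
Vertical leg: 8 × 160, A = 1 280 mm², y = 80 mm, Ī = 2 730 667 mm⁴.
Horizontal leg (remainder): 77 × 8, A = 616 mm², y = 4 mm, Ī = 3285.33 mm⁴.
Centroid: ȳ = ΣA·y / ΣA = 55.308 mm.
Transfer each piece to the centroidal x-axis using Ī + A·d² with d = y − 55.308:
  vertical leg: d = 24.692 mm → contributes +3 511 075 mm⁴
  horizontal leg (remainder): d = -51.308 mm → contributes +1 624 913 mm⁴
Total I = 5 135 988 mm⁴.
For the y-axis: x̄ = 17.808 mm.
Repeating about the centroidal y-axis gives I_y = 1 062 338 mm⁴.
Polar second moment: J = I_x + I_y = 6 198 326 mm⁴.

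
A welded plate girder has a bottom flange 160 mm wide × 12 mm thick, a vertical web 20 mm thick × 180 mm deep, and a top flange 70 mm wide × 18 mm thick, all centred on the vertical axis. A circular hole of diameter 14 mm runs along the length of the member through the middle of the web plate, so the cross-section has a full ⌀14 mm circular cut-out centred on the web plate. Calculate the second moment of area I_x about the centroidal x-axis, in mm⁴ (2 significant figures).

Break the section into simple shapes (no overlaps), measuring from the bottom-left corner of the bounding box.
Bottom plate: 160 × 12, A = 1 920 mm², y = 6 mm, Ī = 23 040 mm⁴.
Web plate: 20 × 180, A = 3 600 mm², y = 102 mm, Ī = 9 720 000 mm⁴.
Top plate: 70 × 18, A = 1 260 mm², y = 201 mm, Ī = 34 020 mm⁴.
Hole (subtracted): ⌀14, A = 153.9 mm², y = 102 mm, Ī = 1 886 mm⁴.
Centroid: ȳ = ΣA·y / ΣA = 93.01 mm.
Transfer each piece to the centroidal x-axis using Ī + A·d² with d = y − 93.01:
  bottom plate: d = -87.01 mm → contributes +14 558 271 mm⁴
  web plate: d = 8.992 mm → contributes +10 011 067 mm⁴
  top plate: d = 108 mm → contributes +14 728 419 mm⁴
  hole: d = 8.992 mm → contributes −14 332 mm⁴
Total I = 39 283 425 mm⁴.

I_x ≈ 3.9 × 10⁷ mm⁴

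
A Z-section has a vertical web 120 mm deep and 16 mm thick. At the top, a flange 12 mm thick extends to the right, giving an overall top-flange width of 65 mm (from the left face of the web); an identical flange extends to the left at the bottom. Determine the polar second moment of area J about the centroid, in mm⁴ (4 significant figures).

J ≈ 7.266 × 10⁶ mm⁴

Break the section into simple shapes (no overlaps), measuring from the bottom-left corner of the bounding box.
Web: 16 × 120, A = 1 920 mm², y = 60 mm, Ī = 2 304 000 mm⁴.
Top flange (beyond web): 49 × 12, A = 588 mm², y = 114 mm, Ī = 7 056 mm⁴.
Bottom flange (beyond web): 49 × 12, A = 588 mm², y = 6 mm, Ī = 7 056 mm⁴.
Centroid: ȳ = ΣA·y / ΣA = 60 mm.
Transfer each piece to the centroidal x-axis using Ī + A·d² with d = y − 60:
  web: d = 0 mm → contributes +2 304 000 mm⁴
  top flange (beyond web): d = 54 mm → contributes +1 721 664 mm⁴
  bottom flange (beyond web): d = -54 mm → contributes +1 721 664 mm⁴
Total I = 5 747 328 mm⁴.
For the y-axis: x̄ = 57 mm.
Repeating about the centroidal y-axis gives I_y = 1 518 408 mm⁴.
Polar second moment: J = I_x + I_y = 7 265 736 mm⁴.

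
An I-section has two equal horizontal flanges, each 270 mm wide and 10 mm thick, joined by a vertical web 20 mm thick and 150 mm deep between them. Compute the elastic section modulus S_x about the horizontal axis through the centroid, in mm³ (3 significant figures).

S_x ≈ 4.73 × 10⁵ mm³

Decompose the section into non-overlapping parts with the origin at the bottom-left of its bounding rectangle.
Bottom flange: 270 × 10, A = 2 700 mm², y = 5 mm, Ī = 22 500 mm⁴.
Web: 20 × 150, A = 3 000 mm², y = 85 mm, Ī = 5 625 000 mm⁴.
Top flange: 270 × 10, A = 2 700 mm², y = 165 mm, Ī = 22 500 mm⁴.
By symmetry the centroid is at mid-height, ȳ = 85 mm.
Transfer each piece to the horizontal axis through the centroid using Ī + A·d² with d = y − 85:
  bottom flange: d = -80 mm → contributes +17 302 500 mm⁴
  web: d = 0 mm → contributes +5 625 000 mm⁴
  top flange: d = 80 mm → contributes +17 302 500 mm⁴
Total I = 40 230 000 mm⁴.
Extreme fibre distance c = 85 mm; S = I/c = 473 294 mm³.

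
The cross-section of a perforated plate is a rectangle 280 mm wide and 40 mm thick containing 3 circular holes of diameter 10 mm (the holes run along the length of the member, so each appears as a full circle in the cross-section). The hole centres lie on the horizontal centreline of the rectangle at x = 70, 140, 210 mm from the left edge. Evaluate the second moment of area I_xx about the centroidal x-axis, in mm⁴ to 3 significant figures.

I_xx ≈ 1.49 × 10⁶ mm⁴

Split into non-overlapping primitives; take the origin at the lower-left of the bounding box.
Plate: 280 × 40, A = 11 200 mm², y = 20 mm, Ī = 1 493 333 mm⁴.
Hole 1 (subtracted): ⌀10, A = 78.54 mm², y = 20 mm, Ī = 490.87 mm⁴.
Hole 2 (subtracted): ⌀10, A = 78.54 mm², y = 20 mm, Ī = 490.87 mm⁴.
Hole 3 (subtracted): ⌀10, A = 78.54 mm², y = 20 mm, Ī = 490.87 mm⁴.
By symmetry the centroid is at mid-height, ȳ = 20 mm.
All pieces are centred on the centroidal x-axis, so I = ΣĪ (holes subtracted) = 1 491 861 mm⁴.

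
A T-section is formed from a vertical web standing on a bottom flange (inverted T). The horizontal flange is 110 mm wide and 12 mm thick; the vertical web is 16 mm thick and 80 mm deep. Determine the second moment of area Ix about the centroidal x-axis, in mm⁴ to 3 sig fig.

Break the section into simple shapes (no overlaps), measuring from the bottom-left corner of the bounding box.
Flange: 110 × 12, A = 1 320 mm², y = 6 mm, Ī = 15 840 mm⁴.
Web: 16 × 80, A = 1 280 mm², y = 52 mm, Ī = 682 667 mm⁴.
Centroid: ȳ = ΣA·y / ΣA = 28.646 mm.
Transfer each piece to the centroidal x-axis using Ī + A·d² with d = y − 28.646:
  flange: d = -22.646 mm → contributes +692 800 mm⁴
  web: d = 23.354 mm → contributes +1 380 781 mm⁴
Total I = 2 073 581 mm⁴.

Ix ≈ 2.07 × 10⁶ mm⁴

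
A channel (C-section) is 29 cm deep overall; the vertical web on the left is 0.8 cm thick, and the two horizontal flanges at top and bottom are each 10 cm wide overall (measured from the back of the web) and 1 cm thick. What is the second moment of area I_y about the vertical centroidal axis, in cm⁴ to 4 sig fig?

I_y ≈ 387.6 cm⁴

Decompose the section into non-overlapping parts with the origin at the bottom-left of its bounding rectangle.
Web: 0.8 × 29, A = 23.2 cm², x = 0.4 cm, Ī = 1.23733 cm⁴.
Top flange (beyond web): 9.2 × 1, A = 9.2 cm², x = 5.4 cm, Ī = 64.8907 cm⁴.
Bottom flange (beyond web): 9.2 × 1, A = 9.2 cm², x = 5.4 cm, Ī = 64.8907 cm⁴.
Centroid: x̄ = ΣA·x / ΣA = 2.61154 cm.
Transfer each piece to the vertical centroidal axis using Ī + A·d² with d = x − 2.61154:
  web: d = -2.21154 cm → contributes +114.706 cm⁴
  top flange (beyond web): d = 2.78846 cm → contributes +136.425 cm⁴
  bottom flange (beyond web): d = 2.78846 cm → contributes +136.425 cm⁴
Total I = 387.557 cm⁴.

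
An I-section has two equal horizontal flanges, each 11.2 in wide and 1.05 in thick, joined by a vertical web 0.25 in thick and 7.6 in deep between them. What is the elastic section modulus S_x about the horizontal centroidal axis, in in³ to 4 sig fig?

S_x ≈ 93.04 in³

Break the section into simple shapes (no overlaps), measuring from the bottom-left corner of the bounding box.
Bottom flange: 11.2 × 1.05, A = 11.76 in², y = 0.525 in, Ī = 1.08045 in⁴.
Web: 0.25 × 7.6, A = 1.9 in², y = 4.85 in, Ī = 9.14533 in⁴.
Top flange: 11.2 × 1.05, A = 11.76 in², y = 9.175 in, Ī = 1.08045 in⁴.
By symmetry the centroid is at mid-height, ȳ = 4.85 in.
Transfer each piece to the horizontal centroidal axis using Ī + A·d² with d = y − 4.85:
  bottom flange: d = -4.325 in → contributes +221.059 in⁴
  web: d = 0 in → contributes +9.14533 in⁴
  top flange: d = 4.325 in → contributes +221.059 in⁴
Total I = 451.263 in⁴.
Extreme fibre distance c = 4.85 in; S = I/c = 93.0438 in³.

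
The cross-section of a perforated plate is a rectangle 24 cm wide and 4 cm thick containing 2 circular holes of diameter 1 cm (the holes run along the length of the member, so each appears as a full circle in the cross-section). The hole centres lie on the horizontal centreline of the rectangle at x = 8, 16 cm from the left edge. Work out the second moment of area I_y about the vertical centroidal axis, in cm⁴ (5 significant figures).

Treat the section as a set of non-overlapping primitives; coordinates are from the bounding-box lower-left.
Plate: 24 × 4, A = 96 cm², x = 12 cm, Ī = 4 608 cm⁴.
Hole 1 (subtracted): ⌀1, A = 0.7853982 cm², x = 8 cm, Ī = 0.04908739 cm⁴.
Hole 2 (subtracted): ⌀1, A = 0.7853982 cm², x = 16 cm, Ī = 0.04908739 cm⁴.
By symmetry the centroid is at mid-width, x̄ = 12 cm.
Transfer each piece to the vertical centroidal axis using Ī + A·d² with d = x − 12:
  plate: d = 0 cm → contributes +4 608 cm⁴
  hole 1: d = -4 cm → contributes −12.61546 cm⁴
  hole 2: d = 4 cm → contributes −12.61546 cm⁴
Total I = 4582.769 cm⁴.

I_y ≈ 4582.8 cm⁴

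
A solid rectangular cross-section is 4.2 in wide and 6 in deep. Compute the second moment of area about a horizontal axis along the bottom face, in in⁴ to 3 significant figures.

The section: 4.2 × 6, A = 25.2 in², y = 3 in, Ī = 75.6 in⁴.
Transfer it to the bottom edge using Ī + A·d² with d = y − 0:
  the section: d = 3 in → contributes +302.4 in⁴
Total I = 302.4 in⁴.

I_base ≈ 302 in⁴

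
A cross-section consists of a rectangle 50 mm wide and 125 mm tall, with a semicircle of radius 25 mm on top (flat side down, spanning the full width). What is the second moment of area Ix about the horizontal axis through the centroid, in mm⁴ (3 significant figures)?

Ix ≈ 1.27 × 10⁷ mm⁴

Break the section into simple shapes (no overlaps), measuring from the bottom-left corner of the bounding box.
Rectangular body: 50 × 125, A = 6 250 mm², y = 62.5 mm, Ī = 8 138 021 mm⁴.
Semicircular cap: semicircle r = 25, A = 981.75 mm², y = 135.61 mm, Ī = 42 874 mm⁴.
Centroid: ȳ = ΣA·y / ΣA = 72.425 mm.
Transfer each piece to the horizontal axis through the centroid using Ī + A·d² with d = y − 72.425:
  rectangular body: d = -9.9251 mm → contributes +8 753 695 mm⁴
  semicircular cap: d = 63.185 mm → contributes +3 962 376 mm⁴
Total I = 12 716 070 mm⁴.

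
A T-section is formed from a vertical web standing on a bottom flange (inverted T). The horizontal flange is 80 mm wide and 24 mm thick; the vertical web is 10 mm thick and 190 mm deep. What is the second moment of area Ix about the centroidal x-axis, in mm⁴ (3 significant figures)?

Ix ≈ 1.67 × 10⁷ mm⁴

Decompose the section into non-overlapping parts with the origin at the bottom-left of its bounding rectangle.
Flange: 80 × 24, A = 1 920 mm², y = 12 mm, Ī = 92 160 mm⁴.
Web: 10 × 190, A = 1 900 mm², y = 119 mm, Ī = 5 715 833 mm⁴.
Centroid: ȳ = ΣA·y / ΣA = 65.22 mm.
Transfer each piece to the centroidal x-axis using Ī + A·d² with d = y − 65.22:
  flange: d = -53.22 mm → contributes +5 530 286 mm⁴
  web: d = 53.78 mm → contributes +11 211 203 mm⁴
Total I = 16 741 489 mm⁴.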